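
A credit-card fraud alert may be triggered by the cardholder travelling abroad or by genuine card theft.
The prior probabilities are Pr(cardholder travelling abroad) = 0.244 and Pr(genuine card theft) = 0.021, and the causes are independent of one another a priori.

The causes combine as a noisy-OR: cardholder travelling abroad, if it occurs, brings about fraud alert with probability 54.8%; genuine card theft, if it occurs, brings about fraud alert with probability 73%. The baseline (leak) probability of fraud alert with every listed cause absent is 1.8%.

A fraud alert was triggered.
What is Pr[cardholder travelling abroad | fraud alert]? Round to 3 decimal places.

Pr[cardholder travelling abroad | fraud alert] ≈ 0.846

Under noisy-OR, P(fraud alert | causes) = 1 − (1−0.018)·∏(1−qᵢ) over the active causes.
Weight on cardholder travelling abroad=true, given the evidence: 0.132848 + 0.004510 = 0.137358
Denominator P(fraud alert): 0.018×0.756×0.979 + 0.73486×0.756×0.021 + 0.556136×0.244×0.979 + 0.880157×0.244×0.021 = 0.162347
Posterior = 0.137358 / 0.162347 ≈ 0.846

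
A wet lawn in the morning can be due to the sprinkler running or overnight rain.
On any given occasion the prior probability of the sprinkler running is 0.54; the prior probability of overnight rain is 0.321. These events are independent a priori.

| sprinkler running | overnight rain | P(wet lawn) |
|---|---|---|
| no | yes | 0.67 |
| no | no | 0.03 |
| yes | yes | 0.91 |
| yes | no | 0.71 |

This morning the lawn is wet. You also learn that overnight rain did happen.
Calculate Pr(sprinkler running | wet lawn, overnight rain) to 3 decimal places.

Pr(sprinkler running | wet lawn, overnight rain) ≈ 0.615

Sum P(wet lawn|·) weighted by the priors over both values of sprinkler running:
  P(wet lawn | overnight rain) = 0.67·0.46 + 0.91·0.54
        = 0.308200 + 0.491400 = 0.799600
Configurations with sprinkler running contribute 0.491400, so
  P(sprinkler running | wet lawn, overnight rain) = 0.491400 / 0.799600 ≈ 0.615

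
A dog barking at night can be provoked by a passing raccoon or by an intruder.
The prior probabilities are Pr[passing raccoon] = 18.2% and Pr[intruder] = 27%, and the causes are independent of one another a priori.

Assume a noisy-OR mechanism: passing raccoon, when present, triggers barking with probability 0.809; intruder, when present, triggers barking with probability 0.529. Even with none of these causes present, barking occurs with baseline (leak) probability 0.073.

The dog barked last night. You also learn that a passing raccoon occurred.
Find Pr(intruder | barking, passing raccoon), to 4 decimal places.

Pr(intruder | barking, passing raccoon) ≈ 0.2918

Under noisy-OR, P(barking | causes) = 1 − (1−0.073)·∏(1−qᵢ) over the active causes.
Sum P(barking|·) weighted by the priors over both values of intruder:
  P(barking | passing raccoon) = 0.822943·0.73 + 0.916606·0.27
        = 0.600748 + 0.247484 = 0.848232
Keeping only the intruder-present terms gives 0.247484, so
  P(intruder | barking, passing raccoon) = 0.247484 / 0.848232 ≈ 0.2918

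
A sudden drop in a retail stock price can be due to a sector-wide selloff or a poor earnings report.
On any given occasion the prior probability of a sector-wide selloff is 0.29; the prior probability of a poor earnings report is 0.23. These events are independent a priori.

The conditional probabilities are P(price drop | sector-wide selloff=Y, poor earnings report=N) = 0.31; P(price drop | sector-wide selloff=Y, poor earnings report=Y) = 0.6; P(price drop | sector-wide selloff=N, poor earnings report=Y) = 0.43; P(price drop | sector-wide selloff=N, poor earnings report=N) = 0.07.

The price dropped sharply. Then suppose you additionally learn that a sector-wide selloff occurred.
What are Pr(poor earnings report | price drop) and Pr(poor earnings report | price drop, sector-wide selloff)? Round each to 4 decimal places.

Numerator (weight on configurations with poor earnings report): 0.070219 + 0.040020 = 0.110239
Normalizer over all consistent configurations: 0.07*0.71*0.77 + 0.43*0.71*0.23 + 0.31*0.29*0.77 + 0.6*0.29*0.23 = 0.217731
Posterior = 0.110239 / 0.217731 ≈ 0.5063

With the extra evidence:
Sum P(price drop|·) weighted by the priors over both values of poor earnings report:
  P(price drop | sector-wide selloff) = 0.31·0.77 + 0.6·0.23
        = 0.238700 + 0.138000 = 0.376700
Keeping only the poor earnings report-present terms gives 0.138000, so
  P(poor earnings report | price drop, sector-wide selloff) = 0.138000 / 0.376700 ≈ 0.3663
Conditioning on sector-wide selloff lowers the posterior on poor earnings report: the classic explaining-away effect in a common-effect structure.

Pr(poor earnings report | price drop) ≈ 0.5063; Pr(poor earnings report | price drop, sector-wide selloff) ≈ 0.3663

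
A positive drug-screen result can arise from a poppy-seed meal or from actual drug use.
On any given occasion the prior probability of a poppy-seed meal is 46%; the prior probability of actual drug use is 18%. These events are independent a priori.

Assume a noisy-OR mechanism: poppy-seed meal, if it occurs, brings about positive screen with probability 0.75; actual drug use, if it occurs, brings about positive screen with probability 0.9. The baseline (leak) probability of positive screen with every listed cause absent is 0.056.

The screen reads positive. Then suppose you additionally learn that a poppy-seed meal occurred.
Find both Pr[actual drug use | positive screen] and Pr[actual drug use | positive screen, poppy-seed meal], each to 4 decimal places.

Under noisy-OR, P(positive screen | causes) = 1 − (1−0.056)·∏(1−qᵢ) over the active causes.
Numerator (weight on configurations with actual drug use): 0.088024 + 0.080846 = 0.168870
Denominator P(positive screen): 0.056×0.54×0.82 + 0.9056×0.54×0.18 + 0.764×0.46×0.82 + 0.9764×0.46×0.18 = 0.481848
P(actual drug use | positive screen) = 0.168870/0.481848 ≈ 0.3505

Now condition on the additional information:
Sum P(positive screen|·) weighted by the priors over both values of actual drug use:
  P(positive screen | poppy-seed meal) = 0.764×0.82 + 0.9764×0.18
        = 0.626480 + 0.175752 = 0.802232
Configurations with actual drug use contribute 0.175752, so
  P(actual drug use | positive screen, poppy-seed meal) = 0.175752 / 0.802232 ≈ 0.2191
— poppy-seed meal explains away the evidence for actual drug use.

Pr[actual drug use | positive screen] ≈ 0.3505; Pr[actual drug use | positive screen, poppy-seed meal] ≈ 0.2191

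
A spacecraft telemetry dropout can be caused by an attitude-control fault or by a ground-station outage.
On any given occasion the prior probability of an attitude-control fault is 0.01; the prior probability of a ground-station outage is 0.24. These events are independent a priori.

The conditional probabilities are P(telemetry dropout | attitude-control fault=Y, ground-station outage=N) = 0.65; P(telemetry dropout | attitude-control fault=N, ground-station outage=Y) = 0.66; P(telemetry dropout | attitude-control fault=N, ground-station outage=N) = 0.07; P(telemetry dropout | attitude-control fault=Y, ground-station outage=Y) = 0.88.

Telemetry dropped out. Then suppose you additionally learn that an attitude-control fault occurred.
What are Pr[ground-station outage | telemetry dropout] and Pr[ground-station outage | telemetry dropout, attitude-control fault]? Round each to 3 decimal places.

By total probability over the 4 (attitude-control fault, ground-station outage) configurations:
  P(telemetry dropout) = 0.07*0.99*0.76 + 0.66*0.99*0.24 + 0.65*0.01*0.76 + 0.88*0.01*0.24
        = 0.052668 + 0.156816 + 0.004940 + 0.002112 = 0.216536
The terms with ground-station outage present sum to 0.158928, so
  P(ground-station outage | telemetry dropout) = 0.158928 / 0.216536 ≈ 0.734

Now also conditioning on attitude-control fault=true:
Sum P(telemetry dropout|·) weighted by the priors over both values of ground-station outage:
  P(telemetry dropout | attitude-control fault) = 0.65×0.76 + 0.88×0.24
        = 0.494000 + 0.211200 = 0.705200
Keeping only the ground-station outage-present terms gives 0.211200, so
  P(ground-station outage | telemetry dropout, attitude-control fault) = 0.211200 / 0.705200 ≈ 0.299

Pr[ground-station outage | telemetry dropout] ≈ 0.734; Pr[ground-station outage | telemetry dropout, attitude-control fault] ≈ 0.299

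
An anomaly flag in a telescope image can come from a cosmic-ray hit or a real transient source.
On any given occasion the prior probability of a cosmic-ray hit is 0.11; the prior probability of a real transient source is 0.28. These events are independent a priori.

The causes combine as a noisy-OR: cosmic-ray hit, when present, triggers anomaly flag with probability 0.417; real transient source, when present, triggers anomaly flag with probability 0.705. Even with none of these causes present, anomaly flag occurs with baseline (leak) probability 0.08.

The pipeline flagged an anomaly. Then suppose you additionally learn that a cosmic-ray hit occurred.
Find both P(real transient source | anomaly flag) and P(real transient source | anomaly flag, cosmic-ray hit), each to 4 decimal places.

P(real transient source | anomaly flag) ≈ 0.7022; P(real transient source | anomaly flag, cosmic-ray hit) ≈ 0.4139

Under noisy-OR, P(anomaly flag | causes) = 1 − (1−0.08)·∏(1−qᵢ) over the active causes.
P(anomaly flag) = 0.08·0.89·0.72 + 0.7286·0.89·0.28 + 0.46364·0.11·0.72 + 0.841774·0.11·0.28 = 0.051264 + 0.181567 + 0.036720 + 0.025927 = 0.295478
The real transient source-present share is 0.181567 + 0.025927 = 0.207494.
So P(real transient source | anomaly flag) = 0.207494/0.295478 ≈ 0.7022.

Now also conditioning on cosmic-ray hit=true:
Enumerate both values of real transient source and weight by the priors:
  P(anomaly flag | cosmic-ray hit) = 0.46364*0.72 + 0.841774*0.28
        = 0.333821 + 0.235697 = 0.569518
The terms with real transient source present sum to 0.235697, so
  P(real transient source | anomaly flag, cosmic-ray hit) = 0.235697 / 0.569518 ≈ 0.4139
Conditioning on cosmic-ray hit lowers the posterior on real transient source: the classic explaining-away effect in a common-effect structure.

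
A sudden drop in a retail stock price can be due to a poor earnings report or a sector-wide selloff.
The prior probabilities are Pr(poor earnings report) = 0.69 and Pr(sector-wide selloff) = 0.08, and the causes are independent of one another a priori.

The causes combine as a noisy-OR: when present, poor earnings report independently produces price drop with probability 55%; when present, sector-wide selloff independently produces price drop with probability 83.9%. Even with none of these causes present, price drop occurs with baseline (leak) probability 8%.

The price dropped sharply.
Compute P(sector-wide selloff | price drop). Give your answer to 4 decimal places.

Under noisy-OR, P(price drop | causes) = 1 − (1−0.08)·∏(1−qᵢ) over the active causes.
Enumerate the 4 (poor earnings report, sector-wide selloff) configurations and weight by the priors:
  P(price drop) = 0.08*0.31*0.92 + 0.85188*0.31*0.08 + 0.586*0.69*0.92 + 0.933346*0.69*0.08
        = 0.022816 + 0.021127 + 0.371993 + 0.051521 = 0.467457
The terms with sector-wide selloff present sum to 0.072648, so
  P(sector-wide selloff | price drop) = 0.072648 / 0.467457 ≈ 0.1554

P(sector-wide selloff | price drop) ≈ 0.1554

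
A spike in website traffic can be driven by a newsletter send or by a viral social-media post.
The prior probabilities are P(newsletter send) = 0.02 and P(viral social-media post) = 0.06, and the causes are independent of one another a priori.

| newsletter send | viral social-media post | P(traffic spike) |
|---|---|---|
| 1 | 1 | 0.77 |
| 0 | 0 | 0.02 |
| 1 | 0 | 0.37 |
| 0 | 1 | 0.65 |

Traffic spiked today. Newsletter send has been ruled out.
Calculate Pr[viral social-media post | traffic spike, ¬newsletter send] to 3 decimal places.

Pr[viral social-media post | traffic spike, ¬newsletter send] ≈ 0.675

By total probability over both values of viral social-media post:
  P(traffic spike | ¬newsletter send) = 0.02*0.94 + 0.65*0.06
        = 0.018800 + 0.039000 = 0.057800
Configurations with viral social-media post contribute 0.039000, so
  P(viral social-media post | traffic spike, ¬newsletter send) = 0.039000 / 0.057800 ≈ 0.675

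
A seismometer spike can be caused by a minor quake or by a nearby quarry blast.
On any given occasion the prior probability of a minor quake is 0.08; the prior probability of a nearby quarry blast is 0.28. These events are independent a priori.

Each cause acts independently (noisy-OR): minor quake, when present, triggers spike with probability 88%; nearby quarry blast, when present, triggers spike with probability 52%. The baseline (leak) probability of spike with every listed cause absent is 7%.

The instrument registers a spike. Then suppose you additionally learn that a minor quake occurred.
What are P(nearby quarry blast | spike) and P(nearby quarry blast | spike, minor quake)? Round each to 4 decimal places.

Under noisy-OR, P(spike | causes) = 1 − (1−0.07)·∏(1−qᵢ) over the active causes.
Enumerate the 4 (minor quake, nearby quarry blast) configurations and weight by the priors:
  P(spike) = 0.07·0.92·0.72 + 0.5536·0.92·0.28 + 0.8884·0.08·0.72 + 0.946432·0.08·0.28
        = 0.046368 + 0.142607 + 0.051172 + 0.021200 = 0.261347
Keeping only the nearby quarry blast-present terms gives 0.163807, so
  P(nearby quarry blast | spike) = 0.163807 / 0.261347 ≈ 0.6268

With the extra evidence:
Weight on nearby quarry blast=true, given the evidence: 0.946432·0.28 = 0.265001
The normalizing constant is 0.8884·0.72 + 0.946432·0.28 = 0.904649
P(nearby quarry blast | spike, minor quake) = 0.265001/0.904649 ≈ 0.2929

P(nearby quarry blast | spike) ≈ 0.6268; P(nearby quarry blast | spike, minor quake) ≈ 0.2929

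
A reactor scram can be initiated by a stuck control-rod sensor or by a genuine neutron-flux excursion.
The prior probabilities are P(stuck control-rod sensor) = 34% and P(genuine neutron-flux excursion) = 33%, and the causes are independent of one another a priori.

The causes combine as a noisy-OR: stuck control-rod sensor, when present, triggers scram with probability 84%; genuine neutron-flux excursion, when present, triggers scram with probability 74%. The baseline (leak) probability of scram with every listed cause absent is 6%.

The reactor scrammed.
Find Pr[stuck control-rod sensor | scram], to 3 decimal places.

Pr[stuck control-rod sensor | scram] ≈ 0.612

Under noisy-OR, P(scram | causes) = 1 − (1−0.06)·∏(1−qᵢ) over the active causes.
By total probability over the 4 (stuck control-rod sensor, genuine neutron-flux excursion) configurations:
  P(scram) = 0.06*0.66*0.67 + 0.7556*0.66*0.33 + 0.8496*0.34*0.67 + 0.960896*0.34*0.33
        = 0.026532 + 0.164570 + 0.193539 + 0.107813 = 0.492454
Keeping only the stuck control-rod sensor-present terms gives 0.301352, so
  P(stuck control-rod sensor | scram) = 0.301352 / 0.492454 ≈ 0.612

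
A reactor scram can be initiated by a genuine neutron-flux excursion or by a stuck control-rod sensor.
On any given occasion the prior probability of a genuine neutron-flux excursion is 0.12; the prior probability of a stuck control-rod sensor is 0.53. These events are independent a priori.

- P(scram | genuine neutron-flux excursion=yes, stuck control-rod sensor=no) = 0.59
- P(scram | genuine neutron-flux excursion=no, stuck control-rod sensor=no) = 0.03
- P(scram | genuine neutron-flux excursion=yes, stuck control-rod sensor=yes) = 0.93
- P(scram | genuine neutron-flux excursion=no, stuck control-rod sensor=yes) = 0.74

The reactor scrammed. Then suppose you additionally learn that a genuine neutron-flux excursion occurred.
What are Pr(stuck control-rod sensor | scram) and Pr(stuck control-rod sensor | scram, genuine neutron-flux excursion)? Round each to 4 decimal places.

Pr(stuck control-rod sensor | scram) ≈ 0.8985; Pr(stuck control-rod sensor | scram, genuine neutron-flux excursion) ≈ 0.6400

Numerator (weight on configurations with stuck control-rod sensor): 0.345136 + 0.059148 = 0.404284
The normalizing constant is 0.03·0.88·0.47 + 0.74·0.88·0.53 + 0.59·0.12·0.47 + 0.93·0.12·0.53 = 0.449968
P(stuck control-rod sensor | scram) = 0.404284/0.449968 ≈ 0.8985

Now also conditioning on genuine neutron-flux excursion=true:
P(scram | genuine neutron-flux excursion) = 0.59·0.47 + 0.93·0.53 = 0.277300 + 0.492900 = 0.770200
Of this, 0.492900 comes from 0.93·0.53 (the stuck control-rod sensor=true cases).
Hence the posterior is 0.492900/0.770200 ≈ 0.6400.
The drop from 0.8985 to 0.6400 is the explaining-away (discounting) effect.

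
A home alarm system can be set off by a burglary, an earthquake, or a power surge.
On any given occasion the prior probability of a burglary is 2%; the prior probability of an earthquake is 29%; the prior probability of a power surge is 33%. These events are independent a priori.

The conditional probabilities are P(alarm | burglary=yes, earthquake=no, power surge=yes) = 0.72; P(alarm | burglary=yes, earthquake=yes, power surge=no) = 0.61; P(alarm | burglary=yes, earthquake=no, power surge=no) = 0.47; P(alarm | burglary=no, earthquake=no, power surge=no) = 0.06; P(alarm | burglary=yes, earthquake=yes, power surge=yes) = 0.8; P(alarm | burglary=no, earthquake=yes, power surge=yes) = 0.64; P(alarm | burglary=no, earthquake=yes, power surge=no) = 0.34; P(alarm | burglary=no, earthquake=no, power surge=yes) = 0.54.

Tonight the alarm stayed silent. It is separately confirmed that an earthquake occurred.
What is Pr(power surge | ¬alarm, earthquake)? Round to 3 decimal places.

Enumerate the 4 (burglary, power surge) configurations and weight by the priors:
  P(¬alarm | earthquake) = 0.66·0.98·0.67 + 0.36·0.98·0.33 + 0.39·0.02·0.67 + 0.2·0.02·0.33
        = 0.433356 + 0.116424 + 0.005226 + 0.001320 = 0.556326
Keeping only the power surge-present terms gives 0.117744, so
  P(power surge | ¬alarm, earthquake) = 0.117744 / 0.556326 ≈ 0.212

Pr(power surge | ¬alarm, earthquake) ≈ 0.212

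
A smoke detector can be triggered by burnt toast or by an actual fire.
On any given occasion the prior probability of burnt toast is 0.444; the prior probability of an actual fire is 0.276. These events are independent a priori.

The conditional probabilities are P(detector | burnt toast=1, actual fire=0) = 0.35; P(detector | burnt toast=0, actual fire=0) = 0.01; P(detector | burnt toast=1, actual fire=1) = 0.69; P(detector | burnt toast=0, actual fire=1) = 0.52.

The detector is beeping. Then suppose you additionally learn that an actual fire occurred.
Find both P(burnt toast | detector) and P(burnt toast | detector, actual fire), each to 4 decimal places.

P(burnt toast | detector) ≈ 0.7016; P(burnt toast | detector, actual fire) ≈ 0.5145

P(detector) = 0.01*0.556*0.724 + 0.52*0.556*0.276 + 0.35*0.444*0.724 + 0.69*0.444*0.276 = 0.004025 + 0.079797 + 0.112510 + 0.084555 = 0.280887
Restricting to configurations with burnt toast present: 0.112510 + 0.084555 = 0.197065.
So P(burnt toast | detector) = 0.197065/0.280887 ≈ 0.7016.

With the extra evidence:
Sum P(detector|·) weighted by the priors over both values of burnt toast:
  P(detector | actual fire) = 0.52*0.556 + 0.69*0.444
        = 0.289120 + 0.306360 = 0.595480
The terms with burnt toast present sum to 0.306360, so
  P(burnt toast | detector, actual fire) = 0.306360 / 0.595480 ≈ 0.5145
— actual fire explains away the evidence for burnt toast.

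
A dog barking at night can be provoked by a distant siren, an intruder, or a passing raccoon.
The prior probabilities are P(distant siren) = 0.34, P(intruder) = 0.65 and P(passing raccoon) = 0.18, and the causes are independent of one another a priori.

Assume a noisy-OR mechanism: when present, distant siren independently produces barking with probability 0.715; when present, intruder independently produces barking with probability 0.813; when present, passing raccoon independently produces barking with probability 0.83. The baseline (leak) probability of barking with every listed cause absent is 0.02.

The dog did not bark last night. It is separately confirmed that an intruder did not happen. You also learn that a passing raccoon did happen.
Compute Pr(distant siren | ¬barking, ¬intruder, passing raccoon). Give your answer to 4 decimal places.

Pr(distant siren | ¬barking, ¬intruder, passing raccoon) ≈ 0.1280

Under noisy-OR, P(barking | causes) = 1 − (1−0.02)·∏(1−qᵢ) over the active causes.
P(¬barking | ¬intruder, passing raccoon) = 0.1666·0.66 + 0.047481·0.34 = 0.109956 + 0.016144 = 0.126100
Of this, 0.016144 comes from 0.047481·0.34 (the distant siren=true cases).
Hence the posterior is 0.016144/0.126100 ≈ 0.1280.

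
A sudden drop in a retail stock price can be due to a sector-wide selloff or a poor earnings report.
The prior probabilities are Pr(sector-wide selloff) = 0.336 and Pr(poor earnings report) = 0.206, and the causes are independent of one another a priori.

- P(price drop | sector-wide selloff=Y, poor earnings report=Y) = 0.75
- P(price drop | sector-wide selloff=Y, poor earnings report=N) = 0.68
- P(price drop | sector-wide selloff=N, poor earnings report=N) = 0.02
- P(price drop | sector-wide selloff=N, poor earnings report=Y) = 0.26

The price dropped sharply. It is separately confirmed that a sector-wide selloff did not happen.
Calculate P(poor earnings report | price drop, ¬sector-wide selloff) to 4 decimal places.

P(poor earnings report | price drop, ¬sector-wide selloff) ≈ 0.7713

P(price drop | ¬sector-wide selloff) = 0.02·0.794 + 0.26·0.206 = 0.015880 + 0.053560 = 0.069440
Of this, 0.053560 comes from 0.26·0.206 (the poor earnings report=true cases).
So P(poor earnings report | price drop, ¬sector-wide selloff) = 0.053560/0.069440 ≈ 0.7713.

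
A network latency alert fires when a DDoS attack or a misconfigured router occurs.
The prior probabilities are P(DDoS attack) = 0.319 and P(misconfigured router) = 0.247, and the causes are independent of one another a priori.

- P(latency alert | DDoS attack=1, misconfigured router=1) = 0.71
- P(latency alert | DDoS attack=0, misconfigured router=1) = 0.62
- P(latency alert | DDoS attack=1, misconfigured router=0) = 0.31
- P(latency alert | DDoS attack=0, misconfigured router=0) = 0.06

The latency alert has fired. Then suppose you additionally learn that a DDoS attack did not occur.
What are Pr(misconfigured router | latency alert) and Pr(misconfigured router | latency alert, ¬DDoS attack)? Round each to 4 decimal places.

P(latency alert) = 0.06×0.681×0.753 + 0.62×0.681×0.247 + 0.31×0.319×0.753 + 0.71×0.319×0.247 = 0.030768 + 0.104288 + 0.074464 + 0.055943 = 0.265463
Of this, 0.160231 comes from 0.104288 + 0.055943 (the misconfigured router=true cases).
Hence the posterior is 0.160231/0.265463 ≈ 0.6036.

Now condition on the additional information:
P(latency alert | ¬DDoS attack) = 0.06*0.753 + 0.62*0.247 = 0.045180 + 0.153140 = 0.198320
Restricting to configurations with misconfigured router present: 0.62*0.247 = 0.153140.
So P(misconfigured router | latency alert, ¬DDoS attack) = 0.153140/0.198320 ≈ 0.7722.

Pr(misconfigured router | latency alert) ≈ 0.6036; Pr(misconfigured router | latency alert, ¬DDoS attack) ≈ 0.7722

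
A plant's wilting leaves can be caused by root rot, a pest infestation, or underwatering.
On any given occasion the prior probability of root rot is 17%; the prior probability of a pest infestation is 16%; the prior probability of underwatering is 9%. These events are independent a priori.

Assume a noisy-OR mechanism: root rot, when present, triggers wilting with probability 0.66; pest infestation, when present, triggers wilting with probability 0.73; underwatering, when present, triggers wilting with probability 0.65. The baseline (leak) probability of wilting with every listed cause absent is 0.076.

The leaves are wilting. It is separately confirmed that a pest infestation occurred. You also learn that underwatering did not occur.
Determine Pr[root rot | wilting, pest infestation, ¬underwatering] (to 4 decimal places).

Pr[root rot | wilting, pest infestation, ¬underwatering] ≈ 0.1998

Under noisy-OR, P(wilting | causes) = 1 − (1−0.076)·∏(1−qᵢ) over the active causes.
P(wilting | pest infestation, ¬underwatering) = 0.75052×0.83 + 0.915177×0.17 = 0.622932 + 0.155580 = 0.778512
Of this, 0.155580 comes from 0.915177×0.17 (the root rot=true cases).
Hence the posterior is 0.155580/0.778512 ≈ 0.1998.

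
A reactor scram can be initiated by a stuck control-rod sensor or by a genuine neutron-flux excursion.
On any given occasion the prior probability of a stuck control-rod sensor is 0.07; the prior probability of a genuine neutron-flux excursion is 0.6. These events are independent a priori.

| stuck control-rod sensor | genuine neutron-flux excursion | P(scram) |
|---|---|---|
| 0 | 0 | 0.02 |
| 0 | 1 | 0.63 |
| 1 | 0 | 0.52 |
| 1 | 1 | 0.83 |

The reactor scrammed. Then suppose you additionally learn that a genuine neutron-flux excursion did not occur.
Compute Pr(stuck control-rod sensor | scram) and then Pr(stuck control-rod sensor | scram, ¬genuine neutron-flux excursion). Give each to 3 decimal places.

P(scram) = 0.02×0.93×0.4 + 0.63×0.93×0.6 + 0.52×0.07×0.4 + 0.83×0.07×0.6 = 0.007440 + 0.351540 + 0.014560 + 0.034860 = 0.408400
Restricting to configurations with stuck control-rod sensor present: 0.014560 + 0.034860 = 0.049420.
So P(stuck control-rod sensor | scram) = 0.049420/0.408400 ≈ 0.121.

With the extra evidence:
Numerator (weight on configurations with stuck control-rod sensor): 0.52*0.07 = 0.036400
The normalizing constant is 0.02*0.93 + 0.52*0.07 = 0.055000
P(stuck control-rod sensor | scram, ¬genuine neutron-flux excursion) = 0.036400/0.055000 ≈ 0.662

Pr(stuck control-rod sensor | scram) ≈ 0.121; Pr(stuck control-rod sensor | scram, ¬genuine neutron-flux excursion) ≈ 0.662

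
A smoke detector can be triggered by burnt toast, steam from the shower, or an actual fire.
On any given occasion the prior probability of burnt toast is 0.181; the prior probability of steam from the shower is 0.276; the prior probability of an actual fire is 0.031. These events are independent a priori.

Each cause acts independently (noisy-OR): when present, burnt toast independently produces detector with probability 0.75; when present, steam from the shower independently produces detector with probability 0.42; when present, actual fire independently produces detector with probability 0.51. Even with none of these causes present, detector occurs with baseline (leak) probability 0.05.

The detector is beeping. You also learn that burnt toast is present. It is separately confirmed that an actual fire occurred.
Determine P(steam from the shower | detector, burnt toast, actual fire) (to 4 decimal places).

Under noisy-OR, P(detector | causes) = 1 − (1−0.05)·∏(1−qᵢ) over the active causes.
By total probability over both values of steam from the shower:
  P(detector | burnt toast, actual fire) = 0.883625·0.724 + 0.932503·0.276
        = 0.639744 + 0.257371 = 0.897115
Configurations with steam from the shower contribute 0.257371, so
  P(steam from the shower | detector, burnt toast, actual fire) = 0.257371 / 0.897115 ≈ 0.2869

P(steam from the shower | detector, burnt toast, actual fire) ≈ 0.2869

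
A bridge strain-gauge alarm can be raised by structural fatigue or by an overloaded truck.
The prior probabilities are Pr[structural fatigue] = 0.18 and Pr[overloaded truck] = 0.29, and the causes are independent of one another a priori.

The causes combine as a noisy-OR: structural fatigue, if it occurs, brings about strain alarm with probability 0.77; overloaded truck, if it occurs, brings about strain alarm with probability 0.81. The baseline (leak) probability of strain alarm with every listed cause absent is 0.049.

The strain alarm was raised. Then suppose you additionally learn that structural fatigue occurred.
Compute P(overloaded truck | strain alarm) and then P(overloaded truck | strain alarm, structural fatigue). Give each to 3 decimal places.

P(overloaded truck | strain alarm) ≈ 0.656; P(overloaded truck | strain alarm, structural fatigue) ≈ 0.334

Under noisy-OR, P(strain alarm | causes) = 1 − (1−0.049)·∏(1−qᵢ) over the active causes.
Enumerate the 4 (structural fatigue, overloaded truck) configurations and weight by the priors:
  P(strain alarm) = 0.049·0.82·0.71 + 0.81931·0.82·0.29 + 0.78127·0.18·0.71 + 0.958441·0.18·0.29
        = 0.028528 + 0.194832 + 0.099846 + 0.050031 = 0.373237
Keeping only the overloaded truck-present terms gives 0.244863, so
  P(overloaded truck | strain alarm) = 0.244863 / 0.373237 ≈ 0.656

Now condition on the additional information:
By total probability over both values of overloaded truck:
  P(strain alarm | structural fatigue) = 0.78127×0.71 + 0.958441×0.29
        = 0.554702 + 0.277948 = 0.832650
Keeping only the overloaded truck-present terms gives 0.277948, so
  P(overloaded truck | strain alarm, structural fatigue) = 0.277948 / 0.832650 ≈ 0.334
The drop from 0.656 to 0.334 is the explaining-away (discounting) effect.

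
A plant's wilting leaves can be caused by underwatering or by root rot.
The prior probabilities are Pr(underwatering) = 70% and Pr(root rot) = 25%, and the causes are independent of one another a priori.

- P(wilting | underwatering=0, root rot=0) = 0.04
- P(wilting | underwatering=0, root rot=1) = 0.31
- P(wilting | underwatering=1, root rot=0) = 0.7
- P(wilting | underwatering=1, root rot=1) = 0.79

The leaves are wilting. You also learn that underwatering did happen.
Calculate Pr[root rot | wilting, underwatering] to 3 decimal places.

Pr[root rot | wilting, underwatering] ≈ 0.273

Numerator (weight on configurations with root rot): 0.79×0.25 = 0.197500
Normalizer over all consistent configurations: 0.7×0.75 + 0.79×0.25 = 0.722500
Posterior = 0.197500 / 0.722500 ≈ 0.273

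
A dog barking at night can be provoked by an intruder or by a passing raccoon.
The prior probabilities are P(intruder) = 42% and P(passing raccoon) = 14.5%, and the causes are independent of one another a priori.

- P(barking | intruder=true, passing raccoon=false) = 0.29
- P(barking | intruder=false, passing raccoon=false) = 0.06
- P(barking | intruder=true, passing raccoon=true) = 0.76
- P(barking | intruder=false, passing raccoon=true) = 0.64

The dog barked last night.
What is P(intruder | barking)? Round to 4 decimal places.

P(intruder | barking) ≈ 0.6428

P(barking) = 0.06×0.58×0.855 + 0.64×0.58×0.145 + 0.29×0.42×0.855 + 0.76×0.42×0.145 = 0.029754 + 0.053824 + 0.104139 + 0.046284 = 0.234001
The intruder-present share is 0.104139 + 0.046284 = 0.150423.
P(intruder | barking) = 0.150423 / 0.234001 ≈ 0.6428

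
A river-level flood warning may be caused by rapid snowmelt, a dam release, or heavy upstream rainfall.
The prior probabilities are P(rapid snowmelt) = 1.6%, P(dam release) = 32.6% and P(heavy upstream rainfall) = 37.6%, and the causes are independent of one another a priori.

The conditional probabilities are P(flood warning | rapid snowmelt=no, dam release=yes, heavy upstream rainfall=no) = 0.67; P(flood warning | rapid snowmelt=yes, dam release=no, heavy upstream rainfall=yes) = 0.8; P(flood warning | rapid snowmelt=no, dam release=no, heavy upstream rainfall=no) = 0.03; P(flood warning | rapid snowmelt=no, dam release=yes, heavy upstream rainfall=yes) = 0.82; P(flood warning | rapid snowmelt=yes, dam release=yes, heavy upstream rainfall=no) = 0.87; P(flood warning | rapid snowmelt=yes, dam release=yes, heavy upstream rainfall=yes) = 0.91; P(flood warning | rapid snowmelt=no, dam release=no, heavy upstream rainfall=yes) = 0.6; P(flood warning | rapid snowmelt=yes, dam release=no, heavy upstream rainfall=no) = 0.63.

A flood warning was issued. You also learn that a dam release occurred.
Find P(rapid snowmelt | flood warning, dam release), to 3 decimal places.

P(rapid snowmelt | flood warning, dam release) ≈ 0.019

Sum P(flood warning|·) weighted by the priors over the 4 (rapid snowmelt, heavy upstream rainfall) configurations:
  P(flood warning | dam release) = 0.67×0.984×0.624 + 0.82×0.984×0.376 + 0.87×0.016×0.624 + 0.91×0.016×0.376
        = 0.411391 + 0.303387 + 0.008686 + 0.005475 = 0.728939
Configurations with rapid snowmelt contribute 0.014161, so
  P(rapid snowmelt | flood warning, dam release) = 0.014161 / 0.728939 ≈ 0.019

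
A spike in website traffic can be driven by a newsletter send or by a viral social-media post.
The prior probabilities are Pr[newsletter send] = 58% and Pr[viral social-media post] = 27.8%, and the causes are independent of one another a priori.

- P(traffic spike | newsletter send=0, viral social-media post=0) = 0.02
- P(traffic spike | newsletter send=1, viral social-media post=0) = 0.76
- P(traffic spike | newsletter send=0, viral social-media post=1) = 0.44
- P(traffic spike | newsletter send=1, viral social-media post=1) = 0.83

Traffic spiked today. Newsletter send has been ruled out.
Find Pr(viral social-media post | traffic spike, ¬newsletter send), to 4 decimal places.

Numerator (weight on configurations with viral social-media post): 0.44·0.278 = 0.122320
The normalizing constant is 0.02·0.722 + 0.44·0.278 = 0.136760
P(viral social-media post | traffic spike, ¬newsletter send) = 0.122320/0.136760 ≈ 0.8944

Pr(viral social-media post | traffic spike, ¬newsletter send) ≈ 0.8944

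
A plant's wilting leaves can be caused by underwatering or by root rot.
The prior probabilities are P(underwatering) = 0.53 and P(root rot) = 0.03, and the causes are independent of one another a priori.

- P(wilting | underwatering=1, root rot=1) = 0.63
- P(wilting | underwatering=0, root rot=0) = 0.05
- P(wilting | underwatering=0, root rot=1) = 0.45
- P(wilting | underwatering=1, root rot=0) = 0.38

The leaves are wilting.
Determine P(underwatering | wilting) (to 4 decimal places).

P(underwatering | wilting) ≈ 0.8757

P(wilting) = 0.05*0.47*0.97 + 0.45*0.47*0.03 + 0.38*0.53*0.97 + 0.63*0.53*0.03 = 0.022795 + 0.006345 + 0.195358 + 0.010017 = 0.234515
The underwatering-present share is 0.195358 + 0.010017 = 0.205375.
So P(underwatering | wilting) = 0.205375/0.234515 ≈ 0.8757.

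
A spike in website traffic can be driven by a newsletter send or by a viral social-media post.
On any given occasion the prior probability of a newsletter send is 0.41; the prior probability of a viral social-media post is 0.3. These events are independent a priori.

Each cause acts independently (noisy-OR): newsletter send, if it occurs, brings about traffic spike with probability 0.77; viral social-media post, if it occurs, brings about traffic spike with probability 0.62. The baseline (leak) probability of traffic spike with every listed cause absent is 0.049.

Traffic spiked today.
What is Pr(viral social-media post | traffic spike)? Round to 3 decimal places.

Under noisy-OR, P(traffic spike | causes) = 1 − (1−0.049)·∏(1−qᵢ) over the active causes.
Sum P(traffic spike|·) weighted by the priors over the 4 (newsletter send, viral social-media post) configurations:
  P(traffic spike) = 0.049·0.59·0.7 + 0.63862·0.59·0.3 + 0.78127·0.41·0.7 + 0.916883·0.41·0.3
        = 0.020237 + 0.113036 + 0.224224 + 0.112777 = 0.470274
Configurations with viral social-media post contribute 0.225813, so
  P(viral social-media post | traffic spike) = 0.225813 / 0.470274 ≈ 0.480

Pr(viral social-media post | traffic spike) ≈ 0.480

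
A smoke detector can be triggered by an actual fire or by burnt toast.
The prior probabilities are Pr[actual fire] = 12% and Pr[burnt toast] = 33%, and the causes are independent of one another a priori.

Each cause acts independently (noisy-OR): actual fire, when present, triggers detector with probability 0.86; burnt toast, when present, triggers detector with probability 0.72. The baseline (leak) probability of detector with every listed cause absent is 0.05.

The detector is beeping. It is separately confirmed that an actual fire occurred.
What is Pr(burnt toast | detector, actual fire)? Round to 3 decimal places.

Pr(burnt toast | detector, actual fire) ≈ 0.354

Under noisy-OR, P(detector | causes) = 1 − (1−0.05)·∏(1−qᵢ) over the active causes.
P(detector | actual fire) = 0.867·0.67 + 0.96276·0.33 = 0.580890 + 0.317711 = 0.898601
Of this, 0.317711 comes from 0.96276·0.33 (the burnt toast=true cases).
P(burnt toast | detector, actual fire) = 0.317711 / 0.898601 ≈ 0.354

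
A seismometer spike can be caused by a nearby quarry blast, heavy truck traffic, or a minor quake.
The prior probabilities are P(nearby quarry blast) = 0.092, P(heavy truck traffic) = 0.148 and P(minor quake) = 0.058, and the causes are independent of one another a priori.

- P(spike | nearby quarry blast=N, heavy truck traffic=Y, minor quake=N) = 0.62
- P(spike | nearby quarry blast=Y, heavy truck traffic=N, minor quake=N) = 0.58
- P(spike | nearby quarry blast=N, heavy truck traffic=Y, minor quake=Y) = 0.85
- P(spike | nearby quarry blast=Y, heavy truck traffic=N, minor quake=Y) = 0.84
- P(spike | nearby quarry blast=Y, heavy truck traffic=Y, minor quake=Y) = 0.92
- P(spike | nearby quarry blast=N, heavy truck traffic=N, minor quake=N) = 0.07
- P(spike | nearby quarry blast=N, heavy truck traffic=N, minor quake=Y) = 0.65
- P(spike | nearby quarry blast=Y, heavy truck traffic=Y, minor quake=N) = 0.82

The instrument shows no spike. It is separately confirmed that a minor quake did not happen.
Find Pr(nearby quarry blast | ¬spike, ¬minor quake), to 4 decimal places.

P(¬spike | ¬minor quake) = 0.93·0.908·0.852 + 0.38·0.908·0.148 + 0.42·0.092·0.852 + 0.18·0.092·0.148 = 0.719463 + 0.051066 + 0.032921 + 0.002451 = 0.805901
The nearby quarry blast-present share is 0.032921 + 0.002451 = 0.035372.
So P(nearby quarry blast | ¬spike, ¬minor quake) = 0.035372/0.805901 ≈ 0.0439.

Pr(nearby quarry blast | ¬spike, ¬minor quake) ≈ 0.0439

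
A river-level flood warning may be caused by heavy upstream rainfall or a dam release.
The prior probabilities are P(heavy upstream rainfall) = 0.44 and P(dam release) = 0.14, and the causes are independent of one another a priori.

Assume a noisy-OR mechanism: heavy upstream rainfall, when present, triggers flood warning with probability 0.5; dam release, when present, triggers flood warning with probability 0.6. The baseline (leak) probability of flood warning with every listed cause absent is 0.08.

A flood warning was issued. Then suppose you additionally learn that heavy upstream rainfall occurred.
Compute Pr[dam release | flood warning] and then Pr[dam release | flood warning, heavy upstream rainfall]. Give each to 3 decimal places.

Under noisy-OR, P(flood warning | causes) = 1 − (1−0.08)·∏(1−qᵢ) over the active causes.
Sum P(flood warning|·) weighted by the priors over the 4 (heavy upstream rainfall, dam release) configurations:
  P(flood warning) = 0.08·0.56·0.86 + 0.632·0.56·0.14 + 0.54·0.44·0.86 + 0.816·0.44·0.14
        = 0.038528 + 0.049549 + 0.204336 + 0.050266 = 0.342679
The terms with dam release present sum to 0.099815, so
  P(dam release | flood warning) = 0.099815 / 0.342679 ≈ 0.291

Now also conditioning on heavy upstream rainfall=true:
Enumerate both values of dam release and weight by the priors:
  P(flood warning | heavy upstream rainfall) = 0.54*0.86 + 0.816*0.14
        = 0.464400 + 0.114240 = 0.578640
The terms with dam release present sum to 0.114240, so
  P(dam release | flood warning, heavy upstream rainfall) = 0.114240 / 0.578640 ≈ 0.197
This is intercausal reasoning (explaining away): once heavy upstream rainfall accounts for the flood warning, dam release becomes less likely.

Pr[dam release | flood warning] ≈ 0.291; Pr[dam release | flood warning, heavy upstream rainfall] ≈ 0.197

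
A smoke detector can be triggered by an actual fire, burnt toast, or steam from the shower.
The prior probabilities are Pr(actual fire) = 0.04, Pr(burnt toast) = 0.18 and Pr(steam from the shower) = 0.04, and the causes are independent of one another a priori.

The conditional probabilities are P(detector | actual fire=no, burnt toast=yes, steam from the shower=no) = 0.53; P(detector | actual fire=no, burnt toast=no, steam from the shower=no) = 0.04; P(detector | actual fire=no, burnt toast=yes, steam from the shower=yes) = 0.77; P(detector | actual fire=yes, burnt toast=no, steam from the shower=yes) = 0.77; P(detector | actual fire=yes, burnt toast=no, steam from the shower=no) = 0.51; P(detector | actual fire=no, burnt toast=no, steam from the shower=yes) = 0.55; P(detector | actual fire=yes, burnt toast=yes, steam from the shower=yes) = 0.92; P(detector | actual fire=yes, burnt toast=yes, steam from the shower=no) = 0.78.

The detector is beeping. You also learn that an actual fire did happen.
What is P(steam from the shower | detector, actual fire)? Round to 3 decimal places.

Enumerate the 4 (burnt toast, steam from the shower) configurations and weight by the priors:
  P(detector | actual fire) = 0.51*0.82*0.96 + 0.77*0.82*0.04 + 0.78*0.18*0.96 + 0.92*0.18*0.04
        = 0.401472 + 0.025256 + 0.134784 + 0.006624 = 0.568136
Configurations with steam from the shower contribute 0.031880, so
  P(steam from the shower | detector, actual fire) = 0.031880 / 0.568136 ≈ 0.056

P(steam from the shower | detector, actual fire) ≈ 0.056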